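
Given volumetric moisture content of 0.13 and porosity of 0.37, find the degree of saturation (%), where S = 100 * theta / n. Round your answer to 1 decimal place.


Step 1: S = 100 * theta_v / n
Step 2: S = 100 * 0.13 / 0.37
Step 3: S = 35.1%

35.1


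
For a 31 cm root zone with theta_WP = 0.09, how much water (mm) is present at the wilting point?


Step 1: Water (mm) = theta_WP * depth * 10
Step 2: Water = 0.09 * 31 * 10
Step 3: Water = 27.9 mm

27.9


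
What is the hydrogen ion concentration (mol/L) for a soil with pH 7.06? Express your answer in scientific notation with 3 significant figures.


Step 1: [H+] = 10^(-pH)
Step 2: [H+] = 10^(-7.06)
Step 3: [H+] = 8.71e-08 mol/L

8.71e-08


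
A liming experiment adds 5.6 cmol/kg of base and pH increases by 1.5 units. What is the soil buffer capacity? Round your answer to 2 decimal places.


Step 1: BC = change in base / change in pH
Step 2: BC = 5.6 / 1.5
Step 3: BC = 3.73 cmol/(kg*pH unit)

3.73


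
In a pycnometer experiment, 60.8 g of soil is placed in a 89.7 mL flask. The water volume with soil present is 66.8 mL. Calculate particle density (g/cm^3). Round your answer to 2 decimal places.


Step 1: Volume of solids = flask volume - water volume with soil
Step 2: V_solids = 89.7 - 66.8 = 22.9 mL
Step 3: Particle density = mass / V_solids = 60.8 / 22.9 = 2.66 g/cm^3

2.66


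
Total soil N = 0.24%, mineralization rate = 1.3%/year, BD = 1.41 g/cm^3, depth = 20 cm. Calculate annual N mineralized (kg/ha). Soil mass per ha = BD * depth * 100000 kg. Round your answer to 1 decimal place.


Step 1: Soil mass per ha = BD * depth * 100000 = 1.41 * 20 * 100000 = 2820000 kg
Step 2: Total N pool = soil mass * N%/100 = 2820000 * 0.24/100 = 6768.0 kg/ha
Step 3: N mineralized = N pool * rate%/100 = 6768.0 * 1.3/100 = 88.0 kg/ha/yr

88.0


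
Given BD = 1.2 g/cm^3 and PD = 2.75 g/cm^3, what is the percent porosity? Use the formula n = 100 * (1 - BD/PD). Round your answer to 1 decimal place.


Step 1: Formula: n = 100 * (1 - BD / PD)
Step 2: n = 100 * (1 - 1.2 / 2.75)
Step 3: n = 100 * (1 - 0.43636)
Step 4: n = 56.4%

56.4


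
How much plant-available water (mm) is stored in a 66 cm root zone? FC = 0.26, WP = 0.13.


Step 1: Available water = (FC - WP) * depth * 10
Step 2: AW = (0.26 - 0.13) * 66 * 10
Step 3: AW = 0.13 * 66 * 10
Step 4: AW = 85.8 mm

85.8


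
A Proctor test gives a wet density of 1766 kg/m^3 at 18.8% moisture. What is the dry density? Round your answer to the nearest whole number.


Step 1: Dry density = wet density / (1 + w/100)
Step 2: Dry density = 1766 / (1 + 18.8/100)
Step 3: Dry density = 1766 / 1.188
Step 4: Dry density = 1487 kg/m^3

1487


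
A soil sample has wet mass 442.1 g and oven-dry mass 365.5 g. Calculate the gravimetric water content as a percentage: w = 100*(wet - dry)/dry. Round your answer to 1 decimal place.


Step 1: Water mass = wet - dry = 442.1 - 365.5 = 76.6 g
Step 2: w = 100 * water mass / dry mass
Step 3: w = 100 * 76.6 / 365.5 = 21.0%

21.0


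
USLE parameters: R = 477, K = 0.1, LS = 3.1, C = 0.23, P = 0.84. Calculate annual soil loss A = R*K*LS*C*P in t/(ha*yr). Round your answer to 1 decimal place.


Step 1: A = R * K * LS * C * P
Step 2: R * K = 477 * 0.1 = 47.7
Step 3: (R*K) * LS = 47.7 * 3.1 = 147.87
Step 4: * C * P = 147.87 * 0.23 * 0.84 = 28.6
Step 5: A = 28.6 t/(ha*yr)

28.6


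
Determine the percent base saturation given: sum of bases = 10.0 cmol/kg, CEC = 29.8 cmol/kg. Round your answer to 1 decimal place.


Step 1: BS = 100 * (sum of bases) / CEC
Step 2: BS = 100 * 10.0 / 29.8
Step 3: BS = 33.6%

33.6


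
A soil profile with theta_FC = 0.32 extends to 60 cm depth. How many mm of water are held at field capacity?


Step 1: Water (mm) = theta_FC * depth (cm) * 10
Step 2: Water = 0.32 * 60 * 10
Step 3: Water = 192.0 mm

192.0


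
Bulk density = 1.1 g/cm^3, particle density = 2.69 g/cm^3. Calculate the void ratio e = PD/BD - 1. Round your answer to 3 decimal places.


Step 1: e = PD / BD - 1
Step 2: e = 2.69 / 1.1 - 1
Step 3: e = 2.44545 - 1
Step 4: e = 1.445

1.445


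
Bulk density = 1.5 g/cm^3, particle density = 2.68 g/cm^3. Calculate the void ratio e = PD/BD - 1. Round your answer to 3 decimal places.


Step 1: e = PD / BD - 1
Step 2: e = 2.68 / 1.5 - 1
Step 3: e = 1.78667 - 1
Step 4: e = 0.787

0.787


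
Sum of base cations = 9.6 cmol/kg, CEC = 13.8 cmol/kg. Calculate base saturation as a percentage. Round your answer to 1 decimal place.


Step 1: BS = 100 * (sum of bases) / CEC
Step 2: BS = 100 * 9.6 / 13.8
Step 3: BS = 69.6%

69.6


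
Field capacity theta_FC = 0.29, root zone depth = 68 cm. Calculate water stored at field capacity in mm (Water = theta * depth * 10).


Step 1: Water (mm) = theta_FC * depth (cm) * 10
Step 2: Water = 0.29 * 68 * 10
Step 3: Water = 197.2 mm

197.2


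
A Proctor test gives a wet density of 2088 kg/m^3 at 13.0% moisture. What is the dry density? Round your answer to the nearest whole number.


Step 1: Dry density = wet density / (1 + w/100)
Step 2: Dry density = 2088 / (1 + 13.0/100)
Step 3: Dry density = 2088 / 1.13
Step 4: Dry density = 1848 kg/m^3

1848


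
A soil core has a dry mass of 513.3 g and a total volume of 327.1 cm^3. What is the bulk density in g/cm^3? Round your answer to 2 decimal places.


Step 1: Identify the formula: BD = dry mass / volume
Step 2: Substitute values: BD = 513.3 / 327.1
Step 3: BD = 1.57 g/cm^3

1.57


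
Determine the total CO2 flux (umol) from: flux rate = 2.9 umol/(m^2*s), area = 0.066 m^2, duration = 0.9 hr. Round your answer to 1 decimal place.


Step 1: Convert time to seconds: 0.9 hr * 3600 = 3240.0 s
Step 2: Total = flux * area * time_s
Step 3: Total = 2.9 * 0.066 * 3240.0
Step 4: Total = 620.1 umol

620.1


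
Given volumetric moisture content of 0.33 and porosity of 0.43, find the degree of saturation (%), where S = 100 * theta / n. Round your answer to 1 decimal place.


Step 1: S = 100 * theta_v / n
Step 2: S = 100 * 0.33 / 0.43
Step 3: S = 76.7%

76.7


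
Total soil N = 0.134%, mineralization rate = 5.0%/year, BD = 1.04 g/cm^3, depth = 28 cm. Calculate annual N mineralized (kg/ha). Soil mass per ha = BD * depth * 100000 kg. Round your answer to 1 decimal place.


Step 1: Soil mass per ha = BD * depth * 100000 = 1.04 * 28 * 100000 = 2912000 kg
Step 2: Total N pool = soil mass * N%/100 = 2912000 * 0.134/100 = 3902.08 kg/ha
Step 3: N mineralized = N pool * rate%/100 = 3902.08 * 5.0/100 = 195.1 kg/ha/yr

195.1


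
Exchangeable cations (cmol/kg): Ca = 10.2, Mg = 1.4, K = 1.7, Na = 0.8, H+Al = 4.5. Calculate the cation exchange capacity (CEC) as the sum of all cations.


Step 1: CEC = Ca + Mg + K + Na + (H+Al)
Step 2: CEC = 10.2 + 1.4 + 1.7 + 0.8 + 4.5
Step 3: CEC = 18.6 cmol/kg

18.6


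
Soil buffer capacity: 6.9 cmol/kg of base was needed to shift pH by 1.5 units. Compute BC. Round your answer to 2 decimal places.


Step 1: BC = change in base / change in pH
Step 2: BC = 6.9 / 1.5
Step 3: BC = 4.6 cmol/(kg*pH unit)

4.6


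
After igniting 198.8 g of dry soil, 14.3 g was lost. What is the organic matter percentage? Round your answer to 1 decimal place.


Step 1: OM% = 100 * LOI / sample mass
Step 2: OM = 100 * 14.3 / 198.8
Step 3: OM = 7.2%

7.2


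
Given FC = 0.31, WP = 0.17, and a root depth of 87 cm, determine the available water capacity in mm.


Step 1: Available water = (FC - WP) * depth * 10
Step 2: AW = (0.31 - 0.17) * 87 * 10
Step 3: AW = 0.14 * 87 * 10
Step 4: AW = 121.8 mm

121.8


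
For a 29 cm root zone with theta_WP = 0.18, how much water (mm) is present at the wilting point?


Step 1: Water (mm) = theta_WP * depth * 10
Step 2: Water = 0.18 * 29 * 10
Step 3: Water = 52.2 mm

52.2


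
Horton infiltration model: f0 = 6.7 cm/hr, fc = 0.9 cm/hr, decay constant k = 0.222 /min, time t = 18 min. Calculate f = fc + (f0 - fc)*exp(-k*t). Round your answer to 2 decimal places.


Step 1: f = fc + (f0 - fc) * exp(-k * t)
Step 2: exp(-0.222 * 18) = 0.018389
Step 3: f = 0.9 + (6.7 - 0.9) * 0.018389
Step 4: f = 0.9 + 5.8 * 0.018389
Step 5: f = 1.01 cm/hr

1.01


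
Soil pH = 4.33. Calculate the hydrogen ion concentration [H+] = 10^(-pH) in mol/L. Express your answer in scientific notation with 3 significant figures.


Step 1: [H+] = 10^(-pH)
Step 2: [H+] = 10^(-4.33)
Step 3: [H+] = 4.68e-05 mol/L

4.68e-05


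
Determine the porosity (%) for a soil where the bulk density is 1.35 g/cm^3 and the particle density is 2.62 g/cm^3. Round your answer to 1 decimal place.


Step 1: Formula: n = 100 * (1 - BD / PD)
Step 2: n = 100 * (1 - 1.35 / 2.62)
Step 3: n = 100 * (1 - 0.51527)
Step 4: n = 48.5%

48.5


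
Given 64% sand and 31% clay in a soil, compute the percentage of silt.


Step 1: sand + silt + clay = 100%
Step 2: silt = 100 - sand - clay
Step 3: silt = 100 - 64 - 31
Step 4: silt = 5%

5


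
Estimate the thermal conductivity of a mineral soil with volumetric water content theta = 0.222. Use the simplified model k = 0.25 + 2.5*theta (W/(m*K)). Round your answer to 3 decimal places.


Step 1: k = 0.25 + 2.5 * theta
Step 2: k = 0.25 + 2.5 * 0.222
Step 3: k = 0.25 + 0.555
Step 4: k = 0.805 W/(m*K)

0.805


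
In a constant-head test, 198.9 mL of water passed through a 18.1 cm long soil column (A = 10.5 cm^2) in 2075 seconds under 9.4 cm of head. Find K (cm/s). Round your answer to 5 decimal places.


Step 1: K = Q * L / (A * t * h)
Step 2: Numerator = 198.9 * 18.1 = 3600.09
Step 3: Denominator = 10.5 * 2075 * 9.4 = 204802.5
Step 4: K = 3600.09 / 204802.5 = 0.01758 cm/s

0.01758


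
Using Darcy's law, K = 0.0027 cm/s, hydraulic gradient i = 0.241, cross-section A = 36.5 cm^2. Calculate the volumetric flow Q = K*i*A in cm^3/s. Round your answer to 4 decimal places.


Step 1: Apply Darcy's law: Q = K * i * A
Step 2: Q = 0.0027 * 0.241 * 36.5
Step 3: Q = 0.0238 cm^3/s

0.0238


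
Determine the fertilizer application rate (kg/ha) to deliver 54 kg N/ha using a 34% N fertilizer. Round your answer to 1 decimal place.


Step 1: Fertilizer rate = target N / (N content / 100)
Step 2: Rate = 54 / (34 / 100)
Step 3: Rate = 54 / 0.34
Step 4: Rate = 158.8 kg/ha

158.8


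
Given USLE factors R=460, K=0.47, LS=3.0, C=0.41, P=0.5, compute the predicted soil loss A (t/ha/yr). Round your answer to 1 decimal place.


Step 1: A = R * K * LS * C * P
Step 2: R * K = 460 * 0.47 = 216.2
Step 3: (R*K) * LS = 216.2 * 3.0 = 648.6
Step 4: * C * P = 648.6 * 0.41 * 0.5 = 133.0
Step 5: A = 133.0 t/(ha*yr)

133.0


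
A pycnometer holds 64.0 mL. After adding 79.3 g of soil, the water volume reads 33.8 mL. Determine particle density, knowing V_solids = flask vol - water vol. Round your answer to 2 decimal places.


Step 1: Volume of solids = flask volume - water volume with soil
Step 2: V_solids = 64.0 - 33.8 = 30.2 mL
Step 3: Particle density = mass / V_solids = 79.3 / 30.2 = 2.63 g/cm^3

2.63


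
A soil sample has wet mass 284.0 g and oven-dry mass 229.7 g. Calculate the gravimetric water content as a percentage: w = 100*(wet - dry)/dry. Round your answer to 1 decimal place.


Step 1: Water mass = wet - dry = 284.0 - 229.7 = 54.3 g
Step 2: w = 100 * water mass / dry mass
Step 3: w = 100 * 54.3 / 229.7 = 23.6%

23.6


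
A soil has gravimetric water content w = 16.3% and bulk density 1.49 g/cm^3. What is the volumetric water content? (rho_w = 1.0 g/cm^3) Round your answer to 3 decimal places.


Step 1: theta = (w / 100) * BD / rho_w
Step 2: theta = (16.3 / 100) * 1.49 / 1.0
Step 3: theta = 0.163 * 1.49
Step 4: theta = 0.243

0.243


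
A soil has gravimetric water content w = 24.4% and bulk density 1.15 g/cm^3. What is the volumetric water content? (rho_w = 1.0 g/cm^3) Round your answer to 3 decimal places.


Step 1: theta = (w / 100) * BD / rho_w
Step 2: theta = (24.4 / 100) * 1.15 / 1.0
Step 3: theta = 0.244 * 1.15
Step 4: theta = 0.281

0.281


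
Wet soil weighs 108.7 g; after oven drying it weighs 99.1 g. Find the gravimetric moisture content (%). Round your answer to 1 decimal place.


Step 1: Water mass = wet - dry = 108.7 - 99.1 = 9.6 g
Step 2: w = 100 * water mass / dry mass
Step 3: w = 100 * 9.6 / 99.1 = 9.7%

9.7


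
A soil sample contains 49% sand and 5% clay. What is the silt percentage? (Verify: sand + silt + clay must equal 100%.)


Step 1: sand + silt + clay = 100%
Step 2: silt = 100 - sand - clay
Step 3: silt = 100 - 49 - 5
Step 4: silt = 46%

46


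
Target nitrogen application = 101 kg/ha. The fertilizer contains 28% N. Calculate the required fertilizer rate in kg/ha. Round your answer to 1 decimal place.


Step 1: Fertilizer rate = target N / (N content / 100)
Step 2: Rate = 101 / (28 / 100)
Step 3: Rate = 101 / 0.28
Step 4: Rate = 360.7 kg/ha

360.7


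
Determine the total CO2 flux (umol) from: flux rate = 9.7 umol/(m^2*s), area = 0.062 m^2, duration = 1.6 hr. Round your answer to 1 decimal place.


Step 1: Convert time to seconds: 1.6 hr * 3600 = 5760.0 s
Step 2: Total = flux * area * time_s
Step 3: Total = 9.7 * 0.062 * 5760.0
Step 4: Total = 3464.1 umol

3464.1


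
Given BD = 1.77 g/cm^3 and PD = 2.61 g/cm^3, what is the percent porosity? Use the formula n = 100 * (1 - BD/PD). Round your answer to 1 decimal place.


Step 1: Formula: n = 100 * (1 - BD / PD)
Step 2: n = 100 * (1 - 1.77 / 2.61)
Step 3: n = 100 * (1 - 0.67816)
Step 4: n = 32.2%

32.2


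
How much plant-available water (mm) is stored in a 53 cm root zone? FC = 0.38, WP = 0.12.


Step 1: Available water = (FC - WP) * depth * 10
Step 2: AW = (0.38 - 0.12) * 53 * 10
Step 3: AW = 0.26 * 53 * 10
Step 4: AW = 137.8 mm

137.8


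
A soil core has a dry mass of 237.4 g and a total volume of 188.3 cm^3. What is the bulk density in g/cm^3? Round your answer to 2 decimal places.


Step 1: Identify the formula: BD = dry mass / volume
Step 2: Substitute values: BD = 237.4 / 188.3
Step 3: BD = 1.26 g/cm^3

1.26


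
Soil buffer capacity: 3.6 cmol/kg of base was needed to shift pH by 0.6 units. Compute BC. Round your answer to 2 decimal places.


Step 1: BC = change in base / change in pH
Step 2: BC = 3.6 / 0.6
Step 3: BC = 6.0 cmol/(kg*pH unit)

6.0


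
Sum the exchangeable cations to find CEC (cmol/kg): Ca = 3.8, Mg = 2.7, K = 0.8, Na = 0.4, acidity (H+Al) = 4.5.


Step 1: CEC = Ca + Mg + K + Na + (H+Al)
Step 2: CEC = 3.8 + 2.7 + 0.8 + 0.4 + 4.5
Step 3: CEC = 12.2 cmol/kg

12.2


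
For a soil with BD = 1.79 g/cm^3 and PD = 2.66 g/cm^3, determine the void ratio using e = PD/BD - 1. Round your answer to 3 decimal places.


Step 1: e = PD / BD - 1
Step 2: e = 2.66 / 1.79 - 1
Step 3: e = 1.48603 - 1
Step 4: e = 0.486

0.486


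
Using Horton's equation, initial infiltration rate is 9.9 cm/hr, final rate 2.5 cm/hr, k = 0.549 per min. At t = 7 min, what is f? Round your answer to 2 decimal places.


Step 1: f = fc + (f0 - fc) * exp(-k * t)
Step 2: exp(-0.549 * 7) = 0.021429
Step 3: f = 2.5 + (9.9 - 2.5) * 0.021429
Step 4: f = 2.5 + 7.4 * 0.021429
Step 5: f = 2.66 cm/hr

2.66


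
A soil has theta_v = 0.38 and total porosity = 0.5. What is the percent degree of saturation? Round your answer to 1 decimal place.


Step 1: S = 100 * theta_v / n
Step 2: S = 100 * 0.38 / 0.5
Step 3: S = 76.0%

76.0


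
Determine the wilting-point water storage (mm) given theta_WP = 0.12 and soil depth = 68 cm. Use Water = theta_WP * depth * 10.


Step 1: Water (mm) = theta_WP * depth * 10
Step 2: Water = 0.12 * 68 * 10
Step 3: Water = 81.6 mm

81.6


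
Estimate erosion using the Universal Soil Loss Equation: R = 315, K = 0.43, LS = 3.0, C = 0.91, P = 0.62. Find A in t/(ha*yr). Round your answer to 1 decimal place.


Step 1: A = R * K * LS * C * P
Step 2: R * K = 315 * 0.43 = 135.45
Step 3: (R*K) * LS = 135.45 * 3.0 = 406.35
Step 4: * C * P = 406.35 * 0.91 * 0.62 = 229.3
Step 5: A = 229.3 t/(ha*yr)

229.3


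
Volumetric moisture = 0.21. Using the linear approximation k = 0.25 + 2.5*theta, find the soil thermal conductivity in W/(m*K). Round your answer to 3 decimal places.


Step 1: k = 0.25 + 2.5 * theta
Step 2: k = 0.25 + 2.5 * 0.21
Step 3: k = 0.25 + 0.525
Step 4: k = 0.775 W/(m*K)

0.775


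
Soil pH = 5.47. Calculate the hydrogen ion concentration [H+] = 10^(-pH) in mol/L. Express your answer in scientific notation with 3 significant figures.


Step 1: [H+] = 10^(-pH)
Step 2: [H+] = 10^(-5.47)
Step 3: [H+] = 3.39e-06 mol/L

3.39e-06


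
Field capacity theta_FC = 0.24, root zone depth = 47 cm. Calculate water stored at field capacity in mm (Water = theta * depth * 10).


Step 1: Water (mm) = theta_FC * depth (cm) * 10
Step 2: Water = 0.24 * 47 * 10
Step 3: Water = 112.8 mm

112.8


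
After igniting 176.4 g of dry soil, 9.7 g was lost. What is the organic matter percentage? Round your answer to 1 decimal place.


Step 1: OM% = 100 * LOI / sample mass
Step 2: OM = 100 * 9.7 / 176.4
Step 3: OM = 5.5%

5.5


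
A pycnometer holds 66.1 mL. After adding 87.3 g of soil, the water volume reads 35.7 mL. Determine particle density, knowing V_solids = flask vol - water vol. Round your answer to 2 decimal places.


Step 1: Volume of solids = flask volume - water volume with soil
Step 2: V_solids = 66.1 - 35.7 = 30.4 mL
Step 3: Particle density = mass / V_solids = 87.3 / 30.4 = 2.87 g/cm^3

2.87


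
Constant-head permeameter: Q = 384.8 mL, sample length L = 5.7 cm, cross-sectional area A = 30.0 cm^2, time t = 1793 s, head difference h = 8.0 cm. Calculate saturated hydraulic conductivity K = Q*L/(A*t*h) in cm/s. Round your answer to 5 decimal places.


Step 1: K = Q * L / (A * t * h)
Step 2: Numerator = 384.8 * 5.7 = 2193.36
Step 3: Denominator = 30.0 * 1793 * 8.0 = 430320.0
Step 4: K = 2193.36 / 430320.0 = 0.0051 cm/s

0.0051


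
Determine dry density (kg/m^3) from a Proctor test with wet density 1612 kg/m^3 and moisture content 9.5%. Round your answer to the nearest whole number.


Step 1: Dry density = wet density / (1 + w/100)
Step 2: Dry density = 1612 / (1 + 9.5/100)
Step 3: Dry density = 1612 / 1.095
Step 4: Dry density = 1472 kg/m^3

1472


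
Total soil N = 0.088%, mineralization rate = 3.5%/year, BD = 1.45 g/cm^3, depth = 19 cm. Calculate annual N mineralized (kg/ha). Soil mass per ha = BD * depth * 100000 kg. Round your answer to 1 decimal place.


Step 1: Soil mass per ha = BD * depth * 100000 = 1.45 * 19 * 100000 = 2755000 kg
Step 2: Total N pool = soil mass * N%/100 = 2755000 * 0.088/100 = 2424.4 kg/ha
Step 3: N mineralized = N pool * rate%/100 = 2424.4 * 3.5/100 = 84.9 kg/ha/yr

84.9


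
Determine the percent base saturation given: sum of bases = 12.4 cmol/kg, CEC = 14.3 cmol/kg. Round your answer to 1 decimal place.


Step 1: BS = 100 * (sum of bases) / CEC
Step 2: BS = 100 * 12.4 / 14.3
Step 3: BS = 86.7%

86.7


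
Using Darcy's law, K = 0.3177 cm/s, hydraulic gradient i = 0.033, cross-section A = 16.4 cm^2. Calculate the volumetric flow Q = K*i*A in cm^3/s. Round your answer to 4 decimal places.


Step 1: Apply Darcy's law: Q = K * i * A
Step 2: Q = 0.3177 * 0.033 * 16.4
Step 3: Q = 0.1719 cm^3/s

0.1719


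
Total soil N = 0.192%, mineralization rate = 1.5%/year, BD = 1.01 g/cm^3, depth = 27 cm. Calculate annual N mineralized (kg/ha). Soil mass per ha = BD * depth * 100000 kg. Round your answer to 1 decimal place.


Step 1: Soil mass per ha = BD * depth * 100000 = 1.01 * 27 * 100000 = 2727000 kg
Step 2: Total N pool = soil mass * N%/100 = 2727000 * 0.192/100 = 5235.84 kg/ha
Step 3: N mineralized = N pool * rate%/100 = 5235.84 * 1.5/100 = 78.5 kg/ha/yr

78.5


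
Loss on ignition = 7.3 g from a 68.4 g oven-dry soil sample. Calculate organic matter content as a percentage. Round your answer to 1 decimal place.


Step 1: OM% = 100 * LOI / sample mass
Step 2: OM = 100 * 7.3 / 68.4
Step 3: OM = 10.7%

10.7


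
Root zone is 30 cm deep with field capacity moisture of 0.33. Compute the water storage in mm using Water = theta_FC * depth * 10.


Step 1: Water (mm) = theta_FC * depth (cm) * 10
Step 2: Water = 0.33 * 30 * 10
Step 3: Water = 99.0 mm

99.0


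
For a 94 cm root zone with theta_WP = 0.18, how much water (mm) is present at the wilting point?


Step 1: Water (mm) = theta_WP * depth * 10
Step 2: Water = 0.18 * 94 * 10
Step 3: Water = 169.2 mm

169.2


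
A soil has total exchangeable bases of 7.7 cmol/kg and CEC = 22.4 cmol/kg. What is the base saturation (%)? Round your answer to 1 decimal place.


Step 1: BS = 100 * (sum of bases) / CEC
Step 2: BS = 100 * 7.7 / 22.4
Step 3: BS = 34.4%

34.4


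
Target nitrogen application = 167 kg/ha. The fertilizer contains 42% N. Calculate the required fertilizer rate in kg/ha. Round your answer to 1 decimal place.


Step 1: Fertilizer rate = target N / (N content / 100)
Step 2: Rate = 167 / (42 / 100)
Step 3: Rate = 167 / 0.42
Step 4: Rate = 397.6 kg/ha

397.6


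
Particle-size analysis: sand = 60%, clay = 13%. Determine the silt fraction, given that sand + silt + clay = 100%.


Step 1: sand + silt + clay = 100%
Step 2: silt = 100 - sand - clay
Step 3: silt = 100 - 60 - 13
Step 4: silt = 27%

27


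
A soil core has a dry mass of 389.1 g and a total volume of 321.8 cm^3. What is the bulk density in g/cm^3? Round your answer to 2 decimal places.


Step 1: Identify the formula: BD = dry mass / volume
Step 2: Substitute values: BD = 389.1 / 321.8
Step 3: BD = 1.21 g/cm^3

1.21


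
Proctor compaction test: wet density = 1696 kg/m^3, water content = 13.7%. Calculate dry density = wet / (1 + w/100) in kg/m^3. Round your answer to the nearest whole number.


Step 1: Dry density = wet density / (1 + w/100)
Step 2: Dry density = 1696 / (1 + 13.7/100)
Step 3: Dry density = 1696 / 1.137
Step 4: Dry density = 1492 kg/m^3

1492


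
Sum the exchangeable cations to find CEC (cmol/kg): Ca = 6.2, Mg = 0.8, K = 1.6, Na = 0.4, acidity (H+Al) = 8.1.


Step 1: CEC = Ca + Mg + K + Na + (H+Al)
Step 2: CEC = 6.2 + 0.8 + 1.6 + 0.4 + 8.1
Step 3: CEC = 17.1 cmol/kg

17.1


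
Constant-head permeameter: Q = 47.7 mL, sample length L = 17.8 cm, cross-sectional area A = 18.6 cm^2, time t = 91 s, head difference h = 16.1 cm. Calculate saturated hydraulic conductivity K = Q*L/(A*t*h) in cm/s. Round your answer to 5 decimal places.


Step 1: K = Q * L / (A * t * h)
Step 2: Numerator = 47.7 * 17.8 = 849.06
Step 3: Denominator = 18.6 * 91 * 16.1 = 27250.86
Step 4: K = 849.06 / 27250.86 = 0.03116 cm/s

0.03116


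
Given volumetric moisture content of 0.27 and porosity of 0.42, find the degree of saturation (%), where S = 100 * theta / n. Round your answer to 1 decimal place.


Step 1: S = 100 * theta_v / n
Step 2: S = 100 * 0.27 / 0.42
Step 3: S = 64.3%

64.3


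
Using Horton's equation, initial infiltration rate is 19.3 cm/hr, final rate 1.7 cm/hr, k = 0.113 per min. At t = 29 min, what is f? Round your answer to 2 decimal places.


Step 1: f = fc + (f0 - fc) * exp(-k * t)
Step 2: exp(-0.113 * 29) = 0.037741
Step 3: f = 1.7 + (19.3 - 1.7) * 0.037741
Step 4: f = 1.7 + 17.6 * 0.037741
Step 5: f = 2.36 cm/hr

2.36


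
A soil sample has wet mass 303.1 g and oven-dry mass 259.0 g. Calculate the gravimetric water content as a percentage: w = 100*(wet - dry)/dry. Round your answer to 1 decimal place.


Step 1: Water mass = wet - dry = 303.1 - 259.0 = 44.1 g
Step 2: w = 100 * water mass / dry mass
Step 3: w = 100 * 44.1 / 259.0 = 17.0%

17.0


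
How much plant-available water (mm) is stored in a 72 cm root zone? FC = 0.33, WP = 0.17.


Step 1: Available water = (FC - WP) * depth * 10
Step 2: AW = (0.33 - 0.17) * 72 * 10
Step 3: AW = 0.16 * 72 * 10
Step 4: AW = 115.2 mm

115.2


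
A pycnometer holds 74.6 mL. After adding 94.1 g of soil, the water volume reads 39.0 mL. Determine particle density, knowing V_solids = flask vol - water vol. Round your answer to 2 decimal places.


Step 1: Volume of solids = flask volume - water volume with soil
Step 2: V_solids = 74.6 - 39.0 = 35.6 mL
Step 3: Particle density = mass / V_solids = 94.1 / 35.6 = 2.64 g/cm^3

2.64


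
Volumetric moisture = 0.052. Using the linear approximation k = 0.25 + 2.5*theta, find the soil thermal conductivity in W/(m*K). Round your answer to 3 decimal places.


Step 1: k = 0.25 + 2.5 * theta
Step 2: k = 0.25 + 2.5 * 0.052
Step 3: k = 0.25 + 0.13
Step 4: k = 0.38 W/(m*K)

0.38


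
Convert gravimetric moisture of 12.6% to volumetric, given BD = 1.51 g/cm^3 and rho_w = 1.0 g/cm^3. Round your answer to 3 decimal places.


Step 1: theta = (w / 100) * BD / rho_w
Step 2: theta = (12.6 / 100) * 1.51 / 1.0
Step 3: theta = 0.126 * 1.51
Step 4: theta = 0.19

0.19


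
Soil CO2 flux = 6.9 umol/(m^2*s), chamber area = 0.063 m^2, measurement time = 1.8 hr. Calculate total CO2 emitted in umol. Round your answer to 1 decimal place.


Step 1: Convert time to seconds: 1.8 hr * 3600 = 6480.0 s
Step 2: Total = flux * area * time_s
Step 3: Total = 6.9 * 0.063 * 6480.0
Step 4: Total = 2816.9 umol

2816.9


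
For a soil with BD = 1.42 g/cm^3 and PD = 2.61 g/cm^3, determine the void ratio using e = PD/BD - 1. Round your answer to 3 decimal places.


Step 1: e = PD / BD - 1
Step 2: e = 2.61 / 1.42 - 1
Step 3: e = 1.83803 - 1
Step 4: e = 0.838

0.838


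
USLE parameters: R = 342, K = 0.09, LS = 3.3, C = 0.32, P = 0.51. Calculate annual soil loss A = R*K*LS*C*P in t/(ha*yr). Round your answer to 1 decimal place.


Step 1: A = R * K * LS * C * P
Step 2: R * K = 342 * 0.09 = 30.78
Step 3: (R*K) * LS = 30.78 * 3.3 = 101.574
Step 4: * C * P = 101.574 * 0.32 * 0.51 = 16.6
Step 5: A = 16.6 t/(ha*yr)

16.6


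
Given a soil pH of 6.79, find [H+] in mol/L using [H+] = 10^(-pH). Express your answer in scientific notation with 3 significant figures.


Step 1: [H+] = 10^(-pH)
Step 2: [H+] = 10^(-6.79)
Step 3: [H+] = 1.62e-07 mol/L

1.62e-07


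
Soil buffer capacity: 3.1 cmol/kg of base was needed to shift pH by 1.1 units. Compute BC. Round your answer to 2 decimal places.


Step 1: BC = change in base / change in pH
Step 2: BC = 3.1 / 1.1
Step 3: BC = 2.82 cmol/(kg*pH unit)

2.82


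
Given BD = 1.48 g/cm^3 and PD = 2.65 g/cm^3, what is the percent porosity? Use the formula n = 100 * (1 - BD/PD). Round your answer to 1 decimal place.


Step 1: Formula: n = 100 * (1 - BD / PD)
Step 2: n = 100 * (1 - 1.48 / 2.65)
Step 3: n = 100 * (1 - 0.55849)
Step 4: n = 44.2%

44.2


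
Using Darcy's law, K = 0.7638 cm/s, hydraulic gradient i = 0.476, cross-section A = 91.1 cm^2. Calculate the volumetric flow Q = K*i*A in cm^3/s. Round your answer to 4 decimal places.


Step 1: Apply Darcy's law: Q = K * i * A
Step 2: Q = 0.7638 * 0.476 * 91.1
Step 3: Q = 33.1211 cm^3/s

33.1211


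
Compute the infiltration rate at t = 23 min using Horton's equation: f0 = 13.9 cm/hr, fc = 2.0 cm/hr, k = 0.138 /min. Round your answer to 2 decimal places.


Step 1: f = fc + (f0 - fc) * exp(-k * t)
Step 2: exp(-0.138 * 23) = 0.041836
Step 3: f = 2.0 + (13.9 - 2.0) * 0.041836
Step 4: f = 2.0 + 11.9 * 0.041836
Step 5: f = 2.5 cm/hr

2.5


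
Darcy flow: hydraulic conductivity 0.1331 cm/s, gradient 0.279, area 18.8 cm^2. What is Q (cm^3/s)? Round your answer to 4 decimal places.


Step 1: Apply Darcy's law: Q = K * i * A
Step 2: Q = 0.1331 * 0.279 * 18.8
Step 3: Q = 0.6981 cm^3/s

0.6981


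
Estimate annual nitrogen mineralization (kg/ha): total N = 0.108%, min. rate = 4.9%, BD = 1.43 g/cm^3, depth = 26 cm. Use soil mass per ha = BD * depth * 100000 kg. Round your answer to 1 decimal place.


Step 1: Soil mass per ha = BD * depth * 100000 = 1.43 * 26 * 100000 = 3718000 kg
Step 2: Total N pool = soil mass * N%/100 = 3718000 * 0.108/100 = 4015.44 kg/ha
Step 3: N mineralized = N pool * rate%/100 = 4015.44 * 4.9/100 = 196.8 kg/ha/yr

196.8


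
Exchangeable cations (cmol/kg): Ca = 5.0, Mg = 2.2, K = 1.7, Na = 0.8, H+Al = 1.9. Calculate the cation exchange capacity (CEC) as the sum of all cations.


Step 1: CEC = Ca + Mg + K + Na + (H+Al)
Step 2: CEC = 5.0 + 2.2 + 1.7 + 0.8 + 1.9
Step 3: CEC = 11.6 cmol/kg

11.6


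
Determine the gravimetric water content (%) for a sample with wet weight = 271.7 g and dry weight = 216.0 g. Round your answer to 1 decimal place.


Step 1: Water mass = wet - dry = 271.7 - 216.0 = 55.7 g
Step 2: w = 100 * water mass / dry mass
Step 3: w = 100 * 55.7 / 216.0 = 25.8%

25.8


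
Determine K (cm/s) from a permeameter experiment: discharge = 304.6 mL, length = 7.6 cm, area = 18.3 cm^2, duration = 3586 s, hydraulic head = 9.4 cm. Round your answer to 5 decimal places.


Step 1: K = Q * L / (A * t * h)
Step 2: Numerator = 304.6 * 7.6 = 2314.96
Step 3: Denominator = 18.3 * 3586 * 9.4 = 616863.72
Step 4: K = 2314.96 / 616863.72 = 0.00375 cm/s

0.00375


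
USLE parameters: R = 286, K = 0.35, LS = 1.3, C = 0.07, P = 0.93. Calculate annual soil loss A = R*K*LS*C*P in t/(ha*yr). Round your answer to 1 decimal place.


Step 1: A = R * K * LS * C * P
Step 2: R * K = 286 * 0.35 = 100.1
Step 3: (R*K) * LS = 100.1 * 1.3 = 130.13
Step 4: * C * P = 130.13 * 0.07 * 0.93 = 8.5
Step 5: A = 8.5 t/(ha*yr)

8.5


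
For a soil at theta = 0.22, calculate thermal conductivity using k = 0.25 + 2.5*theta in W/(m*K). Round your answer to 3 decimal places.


Step 1: k = 0.25 + 2.5 * theta
Step 2: k = 0.25 + 2.5 * 0.22
Step 3: k = 0.25 + 0.55
Step 4: k = 0.8 W/(m*K)

0.8


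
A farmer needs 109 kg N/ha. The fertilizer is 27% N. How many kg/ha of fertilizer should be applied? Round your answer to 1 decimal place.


Step 1: Fertilizer rate = target N / (N content / 100)
Step 2: Rate = 109 / (27 / 100)
Step 3: Rate = 109 / 0.27
Step 4: Rate = 403.7 kg/ha

403.7


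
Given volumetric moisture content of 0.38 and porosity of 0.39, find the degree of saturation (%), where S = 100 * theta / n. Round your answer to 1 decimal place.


Step 1: S = 100 * theta_v / n
Step 2: S = 100 * 0.38 / 0.39
Step 3: S = 97.4%

97.4


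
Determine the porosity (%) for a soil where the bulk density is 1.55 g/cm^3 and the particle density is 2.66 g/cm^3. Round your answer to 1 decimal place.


Step 1: Formula: n = 100 * (1 - BD / PD)
Step 2: n = 100 * (1 - 1.55 / 2.66)
Step 3: n = 100 * (1 - 0.58271)
Step 4: n = 41.7%

41.7


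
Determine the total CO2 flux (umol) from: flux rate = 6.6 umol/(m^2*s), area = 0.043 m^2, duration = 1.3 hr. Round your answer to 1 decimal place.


Step 1: Convert time to seconds: 1.3 hr * 3600 = 4680.0 s
Step 2: Total = flux * area * time_s
Step 3: Total = 6.6 * 0.043 * 4680.0
Step 4: Total = 1328.2 umol

1328.2


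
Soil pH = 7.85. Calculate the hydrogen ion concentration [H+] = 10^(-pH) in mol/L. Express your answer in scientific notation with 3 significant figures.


Step 1: [H+] = 10^(-pH)
Step 2: [H+] = 10^(-7.85)
Step 3: [H+] = 1.41e-08 mol/L

1.41e-08


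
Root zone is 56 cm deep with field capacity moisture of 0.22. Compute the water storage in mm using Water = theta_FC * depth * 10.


Step 1: Water (mm) = theta_FC * depth (cm) * 10
Step 2: Water = 0.22 * 56 * 10
Step 3: Water = 123.2 mm

123.2


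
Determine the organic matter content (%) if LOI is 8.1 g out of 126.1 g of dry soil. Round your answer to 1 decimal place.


Step 1: OM% = 100 * LOI / sample mass
Step 2: OM = 100 * 8.1 / 126.1
Step 3: OM = 6.4%

6.4


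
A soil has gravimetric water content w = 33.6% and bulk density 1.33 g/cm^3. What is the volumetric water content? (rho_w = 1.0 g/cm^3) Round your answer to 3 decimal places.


Step 1: theta = (w / 100) * BD / rho_w
Step 2: theta = (33.6 / 100) * 1.33 / 1.0
Step 3: theta = 0.336 * 1.33
Step 4: theta = 0.447

0.447


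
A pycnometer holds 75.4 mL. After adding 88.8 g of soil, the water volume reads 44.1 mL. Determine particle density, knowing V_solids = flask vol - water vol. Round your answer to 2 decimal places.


Step 1: Volume of solids = flask volume - water volume with soil
Step 2: V_solids = 75.4 - 44.1 = 31.3 mL
Step 3: Particle density = mass / V_solids = 88.8 / 31.3 = 2.84 g/cm^3

2.84


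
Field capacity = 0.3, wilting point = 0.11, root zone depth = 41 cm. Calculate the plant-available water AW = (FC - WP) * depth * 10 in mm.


Step 1: Available water = (FC - WP) * depth * 10
Step 2: AW = (0.3 - 0.11) * 41 * 10
Step 3: AW = 0.19 * 41 * 10
Step 4: AW = 77.9 mm

77.9


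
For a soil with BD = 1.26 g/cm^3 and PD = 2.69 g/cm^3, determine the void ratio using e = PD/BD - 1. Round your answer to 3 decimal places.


Step 1: e = PD / BD - 1
Step 2: e = 2.69 / 1.26 - 1
Step 3: e = 2.13492 - 1
Step 4: e = 1.135

1.135


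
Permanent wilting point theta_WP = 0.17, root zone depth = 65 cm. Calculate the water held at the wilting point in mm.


Step 1: Water (mm) = theta_WP * depth * 10
Step 2: Water = 0.17 * 65 * 10
Step 3: Water = 110.5 mm

110.5


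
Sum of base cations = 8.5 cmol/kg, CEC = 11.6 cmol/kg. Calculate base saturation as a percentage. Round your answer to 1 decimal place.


Step 1: BS = 100 * (sum of bases) / CEC
Step 2: BS = 100 * 8.5 / 11.6
Step 3: BS = 73.3%

73.3


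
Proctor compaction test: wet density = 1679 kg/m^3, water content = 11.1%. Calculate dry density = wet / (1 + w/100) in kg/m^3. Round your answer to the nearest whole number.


Step 1: Dry density = wet density / (1 + w/100)
Step 2: Dry density = 1679 / (1 + 11.1/100)
Step 3: Dry density = 1679 / 1.111
Step 4: Dry density = 1511 kg/m^3

1511


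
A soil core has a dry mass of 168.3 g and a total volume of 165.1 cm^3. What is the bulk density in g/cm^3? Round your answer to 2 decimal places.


Step 1: Identify the formula: BD = dry mass / volume
Step 2: Substitute values: BD = 168.3 / 165.1
Step 3: BD = 1.02 g/cm^3

1.02


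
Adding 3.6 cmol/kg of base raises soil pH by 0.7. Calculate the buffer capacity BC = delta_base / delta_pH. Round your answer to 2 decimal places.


Step 1: BC = change in base / change in pH
Step 2: BC = 3.6 / 0.7
Step 3: BC = 5.14 cmol/(kg*pH unit)

5.14


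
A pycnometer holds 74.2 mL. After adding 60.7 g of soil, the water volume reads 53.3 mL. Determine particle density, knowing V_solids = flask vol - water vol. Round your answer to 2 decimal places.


Step 1: Volume of solids = flask volume - water volume with soil
Step 2: V_solids = 74.2 - 53.3 = 20.9 mL
Step 3: Particle density = mass / V_solids = 60.7 / 20.9 = 2.9 g/cm^3

2.9


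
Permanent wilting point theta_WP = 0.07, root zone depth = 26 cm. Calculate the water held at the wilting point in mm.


Step 1: Water (mm) = theta_WP * depth * 10
Step 2: Water = 0.07 * 26 * 10
Step 3: Water = 18.2 mm

18.2


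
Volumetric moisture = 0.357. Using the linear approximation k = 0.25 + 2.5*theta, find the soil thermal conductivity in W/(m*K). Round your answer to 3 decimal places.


Step 1: k = 0.25 + 2.5 * theta
Step 2: k = 0.25 + 2.5 * 0.357
Step 3: k = 0.25 + 0.893
Step 4: k = 1.143 W/(m*K)

1.143


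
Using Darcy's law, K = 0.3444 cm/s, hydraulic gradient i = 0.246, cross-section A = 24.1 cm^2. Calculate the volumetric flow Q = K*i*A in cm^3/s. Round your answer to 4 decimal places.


Step 1: Apply Darcy's law: Q = K * i * A
Step 2: Q = 0.3444 * 0.246 * 24.1
Step 3: Q = 2.0418 cm^3/s

2.0418


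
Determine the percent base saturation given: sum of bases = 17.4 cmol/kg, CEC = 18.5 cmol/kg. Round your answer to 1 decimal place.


Step 1: BS = 100 * (sum of bases) / CEC
Step 2: BS = 100 * 17.4 / 18.5
Step 3: BS = 94.1%

94.1


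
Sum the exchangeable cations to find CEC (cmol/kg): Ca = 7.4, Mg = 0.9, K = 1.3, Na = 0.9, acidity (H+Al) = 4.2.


Step 1: CEC = Ca + Mg + K + Na + (H+Al)
Step 2: CEC = 7.4 + 0.9 + 1.3 + 0.9 + 4.2
Step 3: CEC = 14.7 cmol/kg

14.7


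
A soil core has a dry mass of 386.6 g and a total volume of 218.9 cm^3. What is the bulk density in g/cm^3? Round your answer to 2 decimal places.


Step 1: Identify the formula: BD = dry mass / volume
Step 2: Substitute values: BD = 386.6 / 218.9
Step 3: BD = 1.77 g/cm^3

1.77


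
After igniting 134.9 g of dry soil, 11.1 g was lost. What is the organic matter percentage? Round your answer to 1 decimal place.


Step 1: OM% = 100 * LOI / sample mass
Step 2: OM = 100 * 11.1 / 134.9
Step 3: OM = 8.2%

8.2


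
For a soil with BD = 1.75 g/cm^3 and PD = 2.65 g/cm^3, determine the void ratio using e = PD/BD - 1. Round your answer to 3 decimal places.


Step 1: e = PD / BD - 1
Step 2: e = 2.65 / 1.75 - 1
Step 3: e = 1.51429 - 1
Step 4: e = 0.514

0.514


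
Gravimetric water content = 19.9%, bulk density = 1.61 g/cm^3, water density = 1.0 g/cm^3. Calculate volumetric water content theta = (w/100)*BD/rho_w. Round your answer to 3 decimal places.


Step 1: theta = (w / 100) * BD / rho_w
Step 2: theta = (19.9 / 100) * 1.61 / 1.0
Step 3: theta = 0.199 * 1.61
Step 4: theta = 0.32

0.32


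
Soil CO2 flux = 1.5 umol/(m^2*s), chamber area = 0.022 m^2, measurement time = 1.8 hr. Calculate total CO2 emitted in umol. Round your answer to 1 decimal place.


Step 1: Convert time to seconds: 1.8 hr * 3600 = 6480.0 s
Step 2: Total = flux * area * time_s
Step 3: Total = 1.5 * 0.022 * 6480.0
Step 4: Total = 213.8 umol

213.8


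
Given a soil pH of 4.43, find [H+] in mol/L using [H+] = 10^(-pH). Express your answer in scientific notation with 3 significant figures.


Step 1: [H+] = 10^(-pH)
Step 2: [H+] = 10^(-4.43)
Step 3: [H+] = 3.72e-05 mol/L

3.72e-05


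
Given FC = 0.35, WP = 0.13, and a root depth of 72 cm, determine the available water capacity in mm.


Step 1: Available water = (FC - WP) * depth * 10
Step 2: AW = (0.35 - 0.13) * 72 * 10
Step 3: AW = 0.22 * 72 * 10
Step 4: AW = 158.4 mm

158.4


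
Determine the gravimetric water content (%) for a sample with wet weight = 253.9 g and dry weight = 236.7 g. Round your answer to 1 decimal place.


Step 1: Water mass = wet - dry = 253.9 - 236.7 = 17.2 g
Step 2: w = 100 * water mass / dry mass
Step 3: w = 100 * 17.2 / 236.7 = 7.3%

7.3


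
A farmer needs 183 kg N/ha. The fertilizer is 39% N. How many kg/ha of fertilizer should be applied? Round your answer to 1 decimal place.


Step 1: Fertilizer rate = target N / (N content / 100)
Step 2: Rate = 183 / (39 / 100)
Step 3: Rate = 183 / 0.39
Step 4: Rate = 469.2 kg/ha

469.2


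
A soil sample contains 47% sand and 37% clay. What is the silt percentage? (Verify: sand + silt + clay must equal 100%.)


Step 1: sand + silt + clay = 100%
Step 2: silt = 100 - sand - clay
Step 3: silt = 100 - 47 - 37
Step 4: silt = 16%

16


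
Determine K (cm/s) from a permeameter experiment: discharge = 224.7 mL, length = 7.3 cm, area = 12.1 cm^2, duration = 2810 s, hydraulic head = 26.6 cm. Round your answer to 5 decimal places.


Step 1: K = Q * L / (A * t * h)
Step 2: Numerator = 224.7 * 7.3 = 1640.31
Step 3: Denominator = 12.1 * 2810 * 26.6 = 904426.6
Step 4: K = 1640.31 / 904426.6 = 0.00181 cm/s

0.00181


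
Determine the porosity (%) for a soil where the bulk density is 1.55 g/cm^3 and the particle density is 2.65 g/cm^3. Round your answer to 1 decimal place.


Step 1: Formula: n = 100 * (1 - BD / PD)
Step 2: n = 100 * (1 - 1.55 / 2.65)
Step 3: n = 100 * (1 - 0.58491)
Step 4: n = 41.5%

41.5


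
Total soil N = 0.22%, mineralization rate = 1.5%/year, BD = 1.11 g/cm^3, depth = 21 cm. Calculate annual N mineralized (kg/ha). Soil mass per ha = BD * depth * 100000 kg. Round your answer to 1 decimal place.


Step 1: Soil mass per ha = BD * depth * 100000 = 1.11 * 21 * 100000 = 2331000 kg
Step 2: Total N pool = soil mass * N%/100 = 2331000 * 0.22/100 = 5128.2 kg/ha
Step 3: N mineralized = N pool * rate%/100 = 5128.2 * 1.5/100 = 76.9 kg/ha/yr

76.9


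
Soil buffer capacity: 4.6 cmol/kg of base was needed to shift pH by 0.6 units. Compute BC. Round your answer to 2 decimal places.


Step 1: BC = change in base / change in pH
Step 2: BC = 4.6 / 0.6
Step 3: BC = 7.67 cmol/(kg*pH unit)

7.67


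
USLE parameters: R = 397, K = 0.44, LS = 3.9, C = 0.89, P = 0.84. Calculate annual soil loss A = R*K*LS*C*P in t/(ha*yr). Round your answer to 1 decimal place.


Step 1: A = R * K * LS * C * P
Step 2: R * K = 397 * 0.44 = 174.68
Step 3: (R*K) * LS = 174.68 * 3.9 = 681.252
Step 4: * C * P = 681.252 * 0.89 * 0.84 = 509.3
Step 5: A = 509.3 t/(ha*yr)

509.3
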